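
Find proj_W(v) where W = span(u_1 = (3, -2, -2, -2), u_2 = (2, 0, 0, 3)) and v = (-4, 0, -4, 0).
proj_W(v) = (-164/91, 8/21, 8/21, -400/273)

Set up U = [u_1 | ... | u_2] ∈ R^(4×2). The projector onto W = col(U) is P = U (U^T U)^(-1) U^T.
Compute U^T U =
  [21, 0]
  [0, 13],
and U^T v = (-4, -8).
Solve U^T U · c = U^T v for the coefficients: c = (-4/21, -8/13). The projection is proj_W(v) = U c.
Check: (v - proj_W(v)) · u_1 = 0  (should be 0).
Check: (v - proj_W(v)) · u_2 = 0  (should be 0).
Result: proj_W(v) = (-164/91, 8/21, 8/21, -400/273).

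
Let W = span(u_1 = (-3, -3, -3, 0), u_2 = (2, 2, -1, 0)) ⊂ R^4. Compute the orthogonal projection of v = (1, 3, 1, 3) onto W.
proj_W(v) = (2, 2, 1, 0)

Set up U = [u_1 | ... | u_2] ∈ R^(4×2). The projector onto W = col(U) is P = U (U^T U)^(-1) U^T.
Compute U^T U =
  [27, -9]
  [-9, 9],
and U^T v = (-15, 7).
Solve U^T U · c = U^T v for the coefficients: c = (-4/9, 1/3). The projection is proj_W(v) = U c.
Check: (v - proj_W(v)) · u_1 = 0  (should be 0).
Check: (v - proj_W(v)) · u_2 = 0  (should be 0).
Result: proj_W(v) = (2, 2, 1, 0).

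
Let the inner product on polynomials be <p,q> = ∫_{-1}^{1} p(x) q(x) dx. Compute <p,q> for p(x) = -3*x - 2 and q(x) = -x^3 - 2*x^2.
<p,q> = 58/15

Expand the product: p(x)·q(x) = 3*x^4 + 8*x^3 + 4*x^2.
∫_{-1}^{1} of each monomial x^k gives [2/(k+1) if k even, 0 if k odd]. Integrating term-by-term (or equivalently evaluating the antiderivative F(x) = 3*x^5/5 + 2*x^4 + 4*x^3/3 at the endpoints):
  F(1) − F(−1) = 59/15 − (1/15) = 58/15.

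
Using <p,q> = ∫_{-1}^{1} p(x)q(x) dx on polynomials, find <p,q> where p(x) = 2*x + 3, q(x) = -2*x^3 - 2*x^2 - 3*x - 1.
<p,q> = -78/5

Expand the product: p(x)·q(x) = -4*x^4 - 10*x^3 - 12*x^2 - 11*x - 3.
∫_{-1}^{1} of each monomial x^k gives [2/(k+1) if k even, 0 if k odd]. Integrating term-by-term (or equivalently evaluating the antiderivative F(x) = -4*x^5/5 - 5*x^4/2 - 4*x^3 - 11*x^2/2 - 3*x at the endpoints):
  F(1) − F(−1) = -79/5 − (-1/5) = -78/5.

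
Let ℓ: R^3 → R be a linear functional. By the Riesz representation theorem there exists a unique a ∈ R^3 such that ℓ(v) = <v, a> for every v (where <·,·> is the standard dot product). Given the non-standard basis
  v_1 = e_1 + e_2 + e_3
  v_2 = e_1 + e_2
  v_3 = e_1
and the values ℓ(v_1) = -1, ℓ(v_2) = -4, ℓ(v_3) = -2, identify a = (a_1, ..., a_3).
a = (-2, -2, 3)

Write a = (a_1, ..., a_3) in the standard basis. For each basis vector v_i, ℓ(v_i) = <v_i, a> is a linear equation in the a_j's. Collect the n equations into a matrix system V a = ℓ, where row i of V is v_i (expressed in the standard basis). Since V is invertible (lower-triangular with 1s on the diagonal, up to permutation), solve by back-substitution:
  V =
[[1, 1, 1],
 [1, 1, 0],
 [1, 0, 0]]
  V a = (-1, -4, -2)
Solving gives a = (-2, -2, 3).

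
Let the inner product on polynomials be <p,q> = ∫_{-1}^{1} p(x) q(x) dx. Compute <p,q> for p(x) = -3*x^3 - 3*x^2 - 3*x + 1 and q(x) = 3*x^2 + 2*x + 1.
<p,q> = -8

Expand the product: p(x)·q(x) = -9*x^5 - 15*x^4 - 18*x^3 - 6*x^2 - x + 1.
∫_{-1}^{1} of each monomial x^k gives [2/(k+1) if k even, 0 if k odd]. Integrating term-by-term (or equivalently evaluating the antiderivative F(x) = -3*x^6/2 - 3*x^5 - 9*x^4/2 - 2*x^3 - x^2/2 + x at the endpoints):
  F(1) − F(−1) = -21/2 − (-5/2) = -8.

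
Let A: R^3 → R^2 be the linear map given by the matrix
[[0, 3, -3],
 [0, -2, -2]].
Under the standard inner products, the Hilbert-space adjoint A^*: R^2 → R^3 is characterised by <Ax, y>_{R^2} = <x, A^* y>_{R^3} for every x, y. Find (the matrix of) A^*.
A^* = A^T =
[[0, 0],
 [3, -2],
 [-3, -2]]

For real matrices with standard dot products, the defining identity <Ax, y> = <x, A^* y> gives (Ax)^T y = x^T (A^*) y, i.e. x^T A^T y = x^T (A^*) y. Since this holds for all x, y, we must have A^* = A^T. Therefore
A^* =
[[0, 0],
 [3, -2],
 [-3, -2]].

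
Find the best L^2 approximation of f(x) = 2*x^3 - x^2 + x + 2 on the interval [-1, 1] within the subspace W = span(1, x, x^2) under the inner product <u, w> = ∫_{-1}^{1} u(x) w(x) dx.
g(x) = -x^2 + 11*x/5 + 2

The best approximation g ∈ W is the orthogonal projection of f onto W. Writing g = a_0 + a_1 x + a_2 x^2, the coefficients solve the normal equations G · a = b where
  G_{ij} = <φ_i, φ_j> and b_i = <f, φ_i>, with φ_0 = 1, φ_1 = x, φ_2 = x^2.
G =
  [2, 0, 2/3]
  [0, 2/3, 0]
  [2/3, 0, 2/5],
b = (10/3, 22/15, 14/15).
Solving gives a_0 = 2, a_1 = 11/5, a_2 = -1, so
  g(x) = -x^2 + 11*x/5 + 2.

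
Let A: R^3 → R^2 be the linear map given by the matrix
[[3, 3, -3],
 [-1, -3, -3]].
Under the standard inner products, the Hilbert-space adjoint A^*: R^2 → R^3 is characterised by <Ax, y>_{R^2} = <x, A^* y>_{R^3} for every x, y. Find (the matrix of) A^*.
A^* = A^T =
[[3, -1],
 [3, -3],
 [-3, -3]]

For real matrices with standard dot products, the defining identity <Ax, y> = <x, A^* y> gives (Ax)^T y = x^T (A^*) y, i.e. x^T A^T y = x^T (A^*) y. Since this holds for all x, y, we must have A^* = A^T. Therefore
A^* =
[[3, -1],
 [3, -3],
 [-3, -3]].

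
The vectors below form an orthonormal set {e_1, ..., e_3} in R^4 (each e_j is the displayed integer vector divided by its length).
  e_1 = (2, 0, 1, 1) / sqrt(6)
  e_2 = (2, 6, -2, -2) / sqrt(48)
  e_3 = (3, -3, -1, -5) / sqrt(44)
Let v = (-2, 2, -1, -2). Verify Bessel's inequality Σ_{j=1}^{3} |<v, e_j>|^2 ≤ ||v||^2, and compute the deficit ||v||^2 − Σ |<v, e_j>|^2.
Σ |<v, e_j>|^2 = 135/11; ||v||^2 = 13; deficit = 8/11

Write each e_j = u_j / sqrt(<u_j, u_j>) where u_j is the displayed integer vector. Then <v, e_j> = <v, u_j> / sqrt(<u_j, u_j>), so |<v, e_j>|^2 = <v, u_j>^2 / <u_j, u_j>.
Coefficients: <v, e_1> = -7/sqrt(6), <v, e_2> = 14/sqrt(48), <v, e_3> = -1/sqrt(44).
Square and sum: Σ |<v, e_j>|^2 = 135/11.
Compute ||v||^2 = v·v = 13.
Deficit = 13 − 135/11 = 8/11 ≥ 0, confirming Bessel's inequality. (The deficit equals ||v − Σ <v,e_j> e_j||^2, the squared distance from v to span{e_j}.)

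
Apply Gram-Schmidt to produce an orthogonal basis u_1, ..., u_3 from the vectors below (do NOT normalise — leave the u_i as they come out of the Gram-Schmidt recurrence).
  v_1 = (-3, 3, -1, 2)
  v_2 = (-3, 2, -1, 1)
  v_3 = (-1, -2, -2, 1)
Orthogonal basis:
  u_1 = (-3, 3, -1, 2)
  u_2 = (-15/23, -8/23, -5/23, -13/23)
  u_3 = (0, -5/3, -5/3, 5/3)

Apply the Gram-Schmidt recurrence
  u_1 = v_1
  u_i = v_i − Σ_{j<i} ((v_i · u_j) / (u_j · u_j)) · u_j.

Step by step this gives:
  u_1 = (-3, 3, -1, 2)
  u_2 = (-15/23, -8/23, -5/23, -13/23)
  u_3 = (0, -5/3, -5/3, 5/3)

Orthogonality check:
  u_2 · u_1 = 0 (should be 0)
  u_3 · u_1 = 0 (should be 0)
  u_3 · u_2 = 0 (should be 0)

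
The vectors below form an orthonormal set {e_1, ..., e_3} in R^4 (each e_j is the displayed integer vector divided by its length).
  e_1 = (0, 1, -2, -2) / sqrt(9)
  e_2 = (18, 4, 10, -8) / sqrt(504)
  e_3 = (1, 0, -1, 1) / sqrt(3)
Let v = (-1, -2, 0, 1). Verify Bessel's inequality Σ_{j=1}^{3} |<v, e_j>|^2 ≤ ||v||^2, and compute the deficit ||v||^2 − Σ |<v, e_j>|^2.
Σ |<v, e_j>|^2 = 57/14; ||v||^2 = 6; deficit = 27/14

Write each e_j = u_j / sqrt(<u_j, u_j>) where u_j is the displayed integer vector. Then <v, e_j> = <v, u_j> / sqrt(<u_j, u_j>), so |<v, e_j>|^2 = <v, u_j>^2 / <u_j, u_j>.
Coefficients: <v, e_1> = -4/sqrt(9), <v, e_2> = -34/sqrt(504), <v, e_3> = 0/sqrt(3).
Square and sum: Σ |<v, e_j>|^2 = 57/14.
Compute ||v||^2 = v·v = 6.
Deficit = 6 − 57/14 = 27/14 ≥ 0, confirming Bessel's inequality. (The deficit equals ||v − Σ <v,e_j> e_j||^2, the squared distance from v to span{e_j}.)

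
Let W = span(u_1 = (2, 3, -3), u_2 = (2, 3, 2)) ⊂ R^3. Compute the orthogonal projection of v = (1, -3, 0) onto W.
proj_W(v) = (-14/13, -21/13, 0)

Set up U = [u_1 | ... | u_2] ∈ R^(3×2). The projector onto W = col(U) is P = U (U^T U)^(-1) U^T.
Compute U^T U =
  [22, 7]
  [7, 17],
and U^T v = (-7, -7).
Solve U^T U · c = U^T v for the coefficients: c = (-14/65, -21/65). The projection is proj_W(v) = U c.
Check: (v - proj_W(v)) · u_1 = 0  (should be 0).
Check: (v - proj_W(v)) · u_2 = 0  (should be 0).
Result: proj_W(v) = (-14/13, -21/13, 0).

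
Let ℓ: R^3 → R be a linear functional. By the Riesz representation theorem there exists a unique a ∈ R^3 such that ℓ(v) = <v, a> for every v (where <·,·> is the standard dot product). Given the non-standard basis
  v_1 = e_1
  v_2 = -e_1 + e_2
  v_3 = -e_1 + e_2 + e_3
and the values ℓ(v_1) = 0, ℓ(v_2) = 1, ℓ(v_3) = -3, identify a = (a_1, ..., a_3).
a = (0, 1, -4)

Write a = (a_1, ..., a_3) in the standard basis. For each basis vector v_i, ℓ(v_i) = <v_i, a> is a linear equation in the a_j's. Collect the n equations into a matrix system V a = ℓ, where row i of V is v_i (expressed in the standard basis). Since V is invertible (lower-triangular with 1s on the diagonal, up to permutation), solve by back-substitution:
  V =
[[1, 0, 0],
 [-1, 1, 0],
 [-1, 1, 1]]
  V a = (0, 1, -3)
Solving gives a = (0, 1, -4).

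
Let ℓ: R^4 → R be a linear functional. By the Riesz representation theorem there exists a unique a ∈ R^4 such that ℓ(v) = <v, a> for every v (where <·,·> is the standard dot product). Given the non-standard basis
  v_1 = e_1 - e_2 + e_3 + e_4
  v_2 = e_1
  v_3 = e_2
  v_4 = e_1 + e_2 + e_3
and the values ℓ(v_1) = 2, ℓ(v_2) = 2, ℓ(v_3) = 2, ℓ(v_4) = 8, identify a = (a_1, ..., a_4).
a = (2, 2, 4, -2)

Write a = (a_1, ..., a_4) in the standard basis. For each basis vector v_i, ℓ(v_i) = <v_i, a> is a linear equation in the a_j's. Collect the n equations into a matrix system V a = ℓ, where row i of V is v_i (expressed in the standard basis). Since V is invertible (lower-triangular with 1s on the diagonal, up to permutation), solve by back-substitution:
  V =
[[1, -1, 1, 1],
 [1, 0, 0, 0],
 [0, 1, 0, 0],
 [1, 1, 1, 0]]
  V a = (2, 2, 2, 8)
Solving gives a = (2, 2, 4, -2).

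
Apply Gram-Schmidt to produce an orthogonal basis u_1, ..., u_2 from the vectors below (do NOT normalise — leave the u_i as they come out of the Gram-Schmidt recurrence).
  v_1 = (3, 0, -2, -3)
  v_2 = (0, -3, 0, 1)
Orthogonal basis:
  u_1 = (3, 0, -2, -3)
  u_2 = (9/22, -3, -3/11, 13/22)

Apply the Gram-Schmidt recurrence
  u_1 = v_1
  u_i = v_i − Σ_{j<i} ((v_i · u_j) / (u_j · u_j)) · u_j.

Step by step this gives:
  u_1 = (3, 0, -2, -3)
  u_2 = (9/22, -3, -3/11, 13/22)

Orthogonality check:
  u_2 · u_1 = 0 (should be 0)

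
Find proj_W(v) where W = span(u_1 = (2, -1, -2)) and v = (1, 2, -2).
proj_W(v) = (8/9, -4/9, -8/9)

Set up U = [u_1 | ... | u_1] ∈ R^(3×1). The projector onto W = col(U) is P = U (U^T U)^(-1) U^T.
Compute U^T U =
  [9],
and U^T v = (4).
Solve U^T U · c = U^T v for the coefficients: c = (4/9). The projection is proj_W(v) = U c.
Check: (v - proj_W(v)) · u_1 = 0  (should be 0).
Result: proj_W(v) = (8/9, -4/9, -8/9).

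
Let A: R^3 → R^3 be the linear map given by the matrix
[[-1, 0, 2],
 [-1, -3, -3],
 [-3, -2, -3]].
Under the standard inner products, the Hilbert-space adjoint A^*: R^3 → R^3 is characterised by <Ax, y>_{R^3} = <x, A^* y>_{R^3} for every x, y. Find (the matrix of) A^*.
A^* = A^T =
[[-1, -1, -3],
 [0, -3, -2],
 [2, -3, -3]]

For real matrices with standard dot products, the defining identity <Ax, y> = <x, A^* y> gives (Ax)^T y = x^T (A^*) y, i.e. x^T A^T y = x^T (A^*) y. Since this holds for all x, y, we must have A^* = A^T. Therefore
A^* =
[[-1, -1, -3],
 [0, -3, -2],
 [2, -3, -3]].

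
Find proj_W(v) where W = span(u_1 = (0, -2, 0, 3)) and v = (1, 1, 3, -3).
proj_W(v) = (0, 22/13, 0, -33/13)

Set up U = [u_1 | ... | u_1] ∈ R^(4×1). The projector onto W = col(U) is P = U (U^T U)^(-1) U^T.
Compute U^T U =
  [13],
and U^T v = (-11).
Solve U^T U · c = U^T v for the coefficients: c = (-11/13). The projection is proj_W(v) = U c.
Check: (v - proj_W(v)) · u_1 = 0  (should be 0).
Result: proj_W(v) = (0, 22/13, 0, -33/13).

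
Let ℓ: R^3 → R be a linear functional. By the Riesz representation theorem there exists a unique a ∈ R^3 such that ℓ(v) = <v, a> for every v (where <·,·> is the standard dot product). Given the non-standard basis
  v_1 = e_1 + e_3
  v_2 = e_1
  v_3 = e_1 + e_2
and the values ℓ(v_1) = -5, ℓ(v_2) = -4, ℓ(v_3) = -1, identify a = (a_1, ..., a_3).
a = (-4, 3, -1)

Write a = (a_1, ..., a_3) in the standard basis. For each basis vector v_i, ℓ(v_i) = <v_i, a> is a linear equation in the a_j's. Collect the n equations into a matrix system V a = ℓ, where row i of V is v_i (expressed in the standard basis). Since V is invertible (lower-triangular with 1s on the diagonal, up to permutation), solve by back-substitution:
  V =
[[1, 0, 1],
 [1, 0, 0],
 [1, 1, 0]]
  V a = (-5, -4, -1)
Solving gives a = (-4, 3, -1).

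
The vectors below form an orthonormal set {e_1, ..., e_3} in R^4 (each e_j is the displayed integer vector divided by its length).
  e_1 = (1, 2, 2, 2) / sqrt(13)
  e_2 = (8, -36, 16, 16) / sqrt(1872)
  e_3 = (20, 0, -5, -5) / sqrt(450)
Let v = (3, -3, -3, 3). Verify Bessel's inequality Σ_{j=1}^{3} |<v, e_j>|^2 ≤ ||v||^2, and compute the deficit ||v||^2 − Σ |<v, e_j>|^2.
Σ |<v, e_j>|^2 = 18; ||v||^2 = 36; deficit = 18

Write each e_j = u_j / sqrt(<u_j, u_j>) where u_j is the displayed integer vector. Then <v, e_j> = <v, u_j> / sqrt(<u_j, u_j>), so |<v, e_j>|^2 = <v, u_j>^2 / <u_j, u_j>.
Coefficients: <v, e_1> = -3/sqrt(13), <v, e_2> = 132/sqrt(1872), <v, e_3> = 60/sqrt(450).
Square and sum: Σ |<v, e_j>|^2 = 18.
Compute ||v||^2 = v·v = 36.
Deficit = 36 − 18 = 18 ≥ 0, confirming Bessel's inequality. (The deficit equals ||v − Σ <v,e_j> e_j||^2, the squared distance from v to span{e_j}.)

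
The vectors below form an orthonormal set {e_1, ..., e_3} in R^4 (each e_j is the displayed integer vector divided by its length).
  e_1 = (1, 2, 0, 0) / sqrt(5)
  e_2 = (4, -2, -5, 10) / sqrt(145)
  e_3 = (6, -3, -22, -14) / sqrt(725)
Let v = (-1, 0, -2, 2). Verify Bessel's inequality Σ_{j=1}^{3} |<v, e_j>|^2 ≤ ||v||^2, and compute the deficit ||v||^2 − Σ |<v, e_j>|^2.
Σ |<v, e_j>|^2 = 5; ||v||^2 = 9; deficit = 4

Write each e_j = u_j / sqrt(<u_j, u_j>) where u_j is the displayed integer vector. Then <v, e_j> = <v, u_j> / sqrt(<u_j, u_j>), so |<v, e_j>|^2 = <v, u_j>^2 / <u_j, u_j>.
Coefficients: <v, e_1> = -1/sqrt(5), <v, e_2> = 26/sqrt(145), <v, e_3> = 10/sqrt(725).
Square and sum: Σ |<v, e_j>|^2 = 5.
Compute ||v||^2 = v·v = 9.
Deficit = 9 − 5 = 4 ≥ 0, confirming Bessel's inequality. (The deficit equals ||v − Σ <v,e_j> e_j||^2, the squared distance from v to span{e_j}.)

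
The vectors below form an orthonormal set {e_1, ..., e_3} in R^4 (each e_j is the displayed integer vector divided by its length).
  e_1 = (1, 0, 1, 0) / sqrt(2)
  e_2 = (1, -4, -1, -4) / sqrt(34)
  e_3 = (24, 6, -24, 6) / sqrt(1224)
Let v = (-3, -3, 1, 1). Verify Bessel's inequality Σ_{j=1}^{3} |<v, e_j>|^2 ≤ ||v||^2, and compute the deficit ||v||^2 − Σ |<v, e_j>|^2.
Σ |<v, e_j>|^2 = 12; ||v||^2 = 20; deficit = 8

Write each e_j = u_j / sqrt(<u_j, u_j>) where u_j is the displayed integer vector. Then <v, e_j> = <v, u_j> / sqrt(<u_j, u_j>), so |<v, e_j>|^2 = <v, u_j>^2 / <u_j, u_j>.
Coefficients: <v, e_1> = -2/sqrt(2), <v, e_2> = 4/sqrt(34), <v, e_3> = -108/sqrt(1224).
Square and sum: Σ |<v, e_j>|^2 = 12.
Compute ||v||^2 = v·v = 20.
Deficit = 20 − 12 = 8 ≥ 0, confirming Bessel's inequality. (The deficit equals ||v − Σ <v,e_j> e_j||^2, the squared distance from v to span{e_j}.)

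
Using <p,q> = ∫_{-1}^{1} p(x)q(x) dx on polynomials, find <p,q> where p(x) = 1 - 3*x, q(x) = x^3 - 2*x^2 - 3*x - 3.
<p,q> = -38/15

Expand the product: p(x)·q(x) = -3*x^4 + 7*x^3 + 7*x^2 + 6*x - 3.
∫_{-1}^{1} of each monomial x^k gives [2/(k+1) if k even, 0 if k odd]. Integrating term-by-term (or equivalently evaluating the antiderivative F(x) = -3*x^5/5 + 7*x^4/4 + 7*x^3/3 + 3*x^2 - 3*x at the endpoints):
  F(1) − F(−1) = 209/60 − (361/60) = -38/15.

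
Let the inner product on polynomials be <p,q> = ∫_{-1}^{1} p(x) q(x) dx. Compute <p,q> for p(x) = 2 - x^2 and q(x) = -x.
<p,q> = 0

Expand the product: p(x)·q(x) = x^3 - 2*x.
∫_{-1}^{1} of each monomial x^k gives [2/(k+1) if k even, 0 if k odd]. Integrating term-by-term (or equivalently evaluating the antiderivative F(x) = x^4/4 - x^2 at the endpoints):
  F(1) − F(−1) = -3/4 − (-3/4) = 0.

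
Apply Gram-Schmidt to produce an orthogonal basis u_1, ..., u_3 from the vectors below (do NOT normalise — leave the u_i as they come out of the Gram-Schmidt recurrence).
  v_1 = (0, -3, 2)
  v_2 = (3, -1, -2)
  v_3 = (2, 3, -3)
Orthogonal basis:
  u_1 = (0, -3, 2)
  u_2 = (3, -16/13, -24/13)
  u_3 = (56/181, 42/181, 63/181)

Apply the Gram-Schmidt recurrence
  u_1 = v_1
  u_i = v_i − Σ_{j<i} ((v_i · u_j) / (u_j · u_j)) · u_j.

Step by step this gives:
  u_1 = (0, -3, 2)
  u_2 = (3, -16/13, -24/13)
  u_3 = (56/181, 42/181, 63/181)

Orthogonality check:
  u_2 · u_1 = 0 (should be 0)
  u_3 · u_1 = 0 (should be 0)
  u_3 · u_2 = 0 (should be 0)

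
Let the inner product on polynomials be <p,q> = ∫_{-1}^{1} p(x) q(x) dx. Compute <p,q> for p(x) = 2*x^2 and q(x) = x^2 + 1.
<p,q> = 32/15

Expand the product: p(x)·q(x) = 2*x^4 + 2*x^2.
∫_{-1}^{1} of each monomial x^k gives [2/(k+1) if k even, 0 if k odd]. Integrating term-by-term (or equivalently evaluating the antiderivative F(x) = 2*x^5/5 + 2*x^3/3 at the endpoints):
  F(1) − F(−1) = 16/15 − (-16/15) = 32/15.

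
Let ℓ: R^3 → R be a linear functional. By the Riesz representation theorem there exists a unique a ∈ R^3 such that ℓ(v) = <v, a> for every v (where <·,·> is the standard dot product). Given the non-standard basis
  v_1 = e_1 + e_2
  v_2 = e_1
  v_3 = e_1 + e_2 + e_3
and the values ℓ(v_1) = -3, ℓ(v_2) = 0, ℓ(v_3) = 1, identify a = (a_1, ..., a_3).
a = (0, -3, 4)

Write a = (a_1, ..., a_3) in the standard basis. For each basis vector v_i, ℓ(v_i) = <v_i, a> is a linear equation in the a_j's. Collect the n equations into a matrix system V a = ℓ, where row i of V is v_i (expressed in the standard basis). Since V is invertible (lower-triangular with 1s on the diagonal, up to permutation), solve by back-substitution:
  V =
[[1, 1, 0],
 [1, 0, 0],
 [1, 1, 1]]
  V a = (-3, 0, 1)
Solving gives a = (0, -3, 4).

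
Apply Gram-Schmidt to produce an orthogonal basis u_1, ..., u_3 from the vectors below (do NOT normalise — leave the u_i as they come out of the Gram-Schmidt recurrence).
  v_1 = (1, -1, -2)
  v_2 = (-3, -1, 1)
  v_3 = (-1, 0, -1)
Orthogonal basis:
  u_1 = (1, -1, -2)
  u_2 = (-7/3, -5/3, -1/3)
  u_3 = (-21/50, 7/10, -14/25)

Apply the Gram-Schmidt recurrence
  u_1 = v_1
  u_i = v_i − Σ_{j<i} ((v_i · u_j) / (u_j · u_j)) · u_j.

Step by step this gives:
  u_1 = (1, -1, -2)
  u_2 = (-7/3, -5/3, -1/3)
  u_3 = (-21/50, 7/10, -14/25)

Orthogonality check:
  u_2 · u_1 = 0 (should be 0)
  u_3 · u_1 = 0 (should be 0)
  u_3 · u_2 = 0 (should be 0)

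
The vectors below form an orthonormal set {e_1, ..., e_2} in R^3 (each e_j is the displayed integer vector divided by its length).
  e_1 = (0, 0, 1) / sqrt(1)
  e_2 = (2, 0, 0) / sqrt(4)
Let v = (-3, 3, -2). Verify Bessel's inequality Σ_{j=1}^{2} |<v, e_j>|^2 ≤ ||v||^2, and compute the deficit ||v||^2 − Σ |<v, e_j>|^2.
Σ |<v, e_j>|^2 = 13; ||v||^2 = 22; deficit = 9

Write each e_j = u_j / sqrt(<u_j, u_j>) where u_j is the displayed integer vector. Then <v, e_j> = <v, u_j> / sqrt(<u_j, u_j>), so |<v, e_j>|^2 = <v, u_j>^2 / <u_j, u_j>.
Coefficients: <v, e_1> = -2/sqrt(1), <v, e_2> = -6/sqrt(4).
Square and sum: Σ |<v, e_j>|^2 = 13.
Compute ||v||^2 = v·v = 22.
Deficit = 22 − 13 = 9 ≥ 0, confirming Bessel's inequality. (The deficit equals ||v − Σ <v,e_j> e_j||^2, the squared distance from v to span{e_j}.)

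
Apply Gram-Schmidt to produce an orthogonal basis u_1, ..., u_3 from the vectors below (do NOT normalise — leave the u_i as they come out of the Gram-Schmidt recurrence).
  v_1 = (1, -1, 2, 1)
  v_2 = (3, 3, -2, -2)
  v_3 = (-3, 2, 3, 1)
Orthogonal basis:
  u_1 = (1, -1, 2, 1)
  u_2 = (27/7, 15/7, -2/7, -8/7)
  u_3 = (-229/146, 473/146, 168/73, 15/73)

Apply the Gram-Schmidt recurrence
  u_1 = v_1
  u_i = v_i − Σ_{j<i} ((v_i · u_j) / (u_j · u_j)) · u_j.

Step by step this gives:
  u_1 = (1, -1, 2, 1)
  u_2 = (27/7, 15/7, -2/7, -8/7)
  u_3 = (-229/146, 473/146, 168/73, 15/73)

Orthogonality check:
  u_2 · u_1 = 0 (should be 0)
  u_3 · u_1 = 0 (should be 0)
  u_3 · u_2 = 0 (should be 0)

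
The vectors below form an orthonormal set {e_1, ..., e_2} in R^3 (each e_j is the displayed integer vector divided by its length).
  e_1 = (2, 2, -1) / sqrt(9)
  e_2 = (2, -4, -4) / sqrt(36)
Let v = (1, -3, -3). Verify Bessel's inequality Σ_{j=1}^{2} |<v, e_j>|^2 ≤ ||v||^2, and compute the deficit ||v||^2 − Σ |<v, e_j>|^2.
Σ |<v, e_j>|^2 = 170/9; ||v||^2 = 19; deficit = 1/9

Write each e_j = u_j / sqrt(<u_j, u_j>) where u_j is the displayed integer vector. Then <v, e_j> = <v, u_j> / sqrt(<u_j, u_j>), so |<v, e_j>|^2 = <v, u_j>^2 / <u_j, u_j>.
Coefficients: <v, e_1> = -1/sqrt(9), <v, e_2> = 26/sqrt(36).
Square and sum: Σ |<v, e_j>|^2 = 170/9.
Compute ||v||^2 = v·v = 19.
Deficit = 19 − 170/9 = 1/9 ≥ 0, confirming Bessel's inequality. (The deficit equals ||v − Σ <v,e_j> e_j||^2, the squared distance from v to span{e_j}.)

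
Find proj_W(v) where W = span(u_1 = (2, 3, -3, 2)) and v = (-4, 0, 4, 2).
proj_W(v) = (-16/13, -24/13, 24/13, -16/13)

Set up U = [u_1 | ... | u_1] ∈ R^(4×1). The projector onto W = col(U) is P = U (U^T U)^(-1) U^T.
Compute U^T U =
  [26],
and U^T v = (-16).
Solve U^T U · c = U^T v for the coefficients: c = (-8/13). The projection is proj_W(v) = U c.
Check: (v - proj_W(v)) · u_1 = 0  (should be 0).
Result: proj_W(v) = (-16/13, -24/13, 24/13, -16/13).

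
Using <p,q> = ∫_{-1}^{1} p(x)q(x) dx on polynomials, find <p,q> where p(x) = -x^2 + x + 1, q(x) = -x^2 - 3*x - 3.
<p,q> = -94/15

Expand the product: p(x)·q(x) = x^4 + 2*x^3 - x^2 - 6*x - 3.
∫_{-1}^{1} of each monomial x^k gives [2/(k+1) if k even, 0 if k odd]. Integrating term-by-term (or equivalently evaluating the antiderivative F(x) = x^5/5 + x^4/2 - x^3/3 - 3*x^2 - 3*x at the endpoints):
  F(1) − F(−1) = -169/30 − (19/30) = -94/15.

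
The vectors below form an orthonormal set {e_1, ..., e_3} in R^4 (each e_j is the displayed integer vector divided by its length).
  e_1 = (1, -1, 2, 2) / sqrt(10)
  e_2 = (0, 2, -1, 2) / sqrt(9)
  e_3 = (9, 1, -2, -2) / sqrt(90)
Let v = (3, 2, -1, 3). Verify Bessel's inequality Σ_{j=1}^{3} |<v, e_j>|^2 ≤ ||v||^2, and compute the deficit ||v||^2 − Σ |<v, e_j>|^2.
Σ |<v, e_j>|^2 = 206/9; ||v||^2 = 23; deficit = 1/9

Write each e_j = u_j / sqrt(<u_j, u_j>) where u_j is the displayed integer vector. Then <v, e_j> = <v, u_j> / sqrt(<u_j, u_j>), so |<v, e_j>|^2 = <v, u_j>^2 / <u_j, u_j>.
Coefficients: <v, e_1> = 5/sqrt(10), <v, e_2> = 11/sqrt(9), <v, e_3> = 25/sqrt(90).
Square and sum: Σ |<v, e_j>|^2 = 206/9.
Compute ||v||^2 = v·v = 23.
Deficit = 23 − 206/9 = 1/9 ≥ 0, confirming Bessel's inequality. (The deficit equals ||v − Σ <v,e_j> e_j||^2, the squared distance from v to span{e_j}.)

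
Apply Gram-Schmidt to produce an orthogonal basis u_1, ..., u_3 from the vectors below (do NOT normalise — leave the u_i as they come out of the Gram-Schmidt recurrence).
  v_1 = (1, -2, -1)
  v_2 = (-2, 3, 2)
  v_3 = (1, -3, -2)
Orthogonal basis:
  u_1 = (1, -2, -1)
  u_2 = (-1/3, -1/3, 1/3)
  u_3 = (-1/2, 0, -1/2)

Apply the Gram-Schmidt recurrence
  u_1 = v_1
  u_i = v_i − Σ_{j<i} ((v_i · u_j) / (u_j · u_j)) · u_j.

Step by step this gives:
  u_1 = (1, -2, -1)
  u_2 = (-1/3, -1/3, 1/3)
  u_3 = (-1/2, 0, -1/2)

Orthogonality check:
  u_2 · u_1 = 0 (should be 0)
  u_3 · u_1 = 0 (should be 0)
  u_3 · u_2 = 0 (should be 0)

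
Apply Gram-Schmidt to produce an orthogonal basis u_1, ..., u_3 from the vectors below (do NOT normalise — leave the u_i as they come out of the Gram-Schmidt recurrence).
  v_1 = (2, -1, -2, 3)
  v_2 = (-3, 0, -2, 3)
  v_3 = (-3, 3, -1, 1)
Orthogonal basis:
  u_1 = (2, -1, -2, 3)
  u_2 = (-34/9, 7/18, -11/9, 11/6)
  u_3 = (171/347, 855/347, -159/347, 65/347)

Apply the Gram-Schmidt recurrence
  u_1 = v_1
  u_i = v_i − Σ_{j<i} ((v_i · u_j) / (u_j · u_j)) · u_j.

Step by step this gives:
  u_1 = (2, -1, -2, 3)
  u_2 = (-34/9, 7/18, -11/9, 11/6)
  u_3 = (171/347, 855/347, -159/347, 65/347)

Orthogonality check:
  u_2 · u_1 = 0 (should be 0)
  u_3 · u_1 = 0 (should be 0)
  u_3 · u_2 = 0 (should be 0)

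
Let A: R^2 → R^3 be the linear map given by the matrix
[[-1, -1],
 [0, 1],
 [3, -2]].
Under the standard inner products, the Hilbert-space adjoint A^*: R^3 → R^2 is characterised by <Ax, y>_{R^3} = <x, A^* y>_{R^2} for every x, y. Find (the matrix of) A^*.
A^* = A^T =
[[-1, 0, 3],
 [-1, 1, -2]]

For real matrices with standard dot products, the defining identity <Ax, y> = <x, A^* y> gives (Ax)^T y = x^T (A^*) y, i.e. x^T A^T y = x^T (A^*) y. Since this holds for all x, y, we must have A^* = A^T. Therefore
A^* =
[[-1, 0, 3],
 [-1, 1, -2]].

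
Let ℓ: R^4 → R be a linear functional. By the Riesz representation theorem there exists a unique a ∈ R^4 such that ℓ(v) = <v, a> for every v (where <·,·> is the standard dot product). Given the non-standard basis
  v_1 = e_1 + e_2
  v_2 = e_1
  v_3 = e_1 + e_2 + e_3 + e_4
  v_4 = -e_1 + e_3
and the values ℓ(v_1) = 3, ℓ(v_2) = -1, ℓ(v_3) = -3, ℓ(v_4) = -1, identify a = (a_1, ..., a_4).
a = (-1, 4, -2, -4)

Write a = (a_1, ..., a_4) in the standard basis. For each basis vector v_i, ℓ(v_i) = <v_i, a> is a linear equation in the a_j's. Collect the n equations into a matrix system V a = ℓ, where row i of V is v_i (expressed in the standard basis). Since V is invertible (lower-triangular with 1s on the diagonal, up to permutation), solve by back-substitution:
  V =
[[1, 1, 0, 0],
 [1, 0, 0, 0],
 [1, 1, 1, 1],
 [-1, 0, 1, 0]]
  V a = (3, -1, -3, -1)
Solving gives a = (-1, 4, -2, -4).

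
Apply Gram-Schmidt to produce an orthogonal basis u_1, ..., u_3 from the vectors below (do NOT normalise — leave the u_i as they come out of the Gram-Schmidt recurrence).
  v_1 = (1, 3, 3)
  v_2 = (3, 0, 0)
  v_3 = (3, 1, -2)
Orthogonal basis:
  u_1 = (1, 3, 3)
  u_2 = (54/19, -9/19, -9/19)
  u_3 = (0, 3/2, -3/2)

Apply the Gram-Schmidt recurrence
  u_1 = v_1
  u_i = v_i − Σ_{j<i} ((v_i · u_j) / (u_j · u_j)) · u_j.

Step by step this gives:
  u_1 = (1, 3, 3)
  u_2 = (54/19, -9/19, -9/19)
  u_3 = (0, 3/2, -3/2)

Orthogonality check:
  u_2 · u_1 = 0 (should be 0)
  u_3 · u_1 = 0 (should be 0)
  u_3 · u_2 = 0 (should be 0)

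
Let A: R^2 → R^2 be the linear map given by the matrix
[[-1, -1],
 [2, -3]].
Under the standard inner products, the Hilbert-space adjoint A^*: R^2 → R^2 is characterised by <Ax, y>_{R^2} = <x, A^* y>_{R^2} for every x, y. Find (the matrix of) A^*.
A^* = A^T =
[[-1, 2],
 [-1, -3]]

For real matrices with standard dot products, the defining identity <Ax, y> = <x, A^* y> gives (Ax)^T y = x^T (A^*) y, i.e. x^T A^T y = x^T (A^*) y. Since this holds for all x, y, we must have A^* = A^T. Therefore
A^* =
[[-1, 2],
 [-1, -3]].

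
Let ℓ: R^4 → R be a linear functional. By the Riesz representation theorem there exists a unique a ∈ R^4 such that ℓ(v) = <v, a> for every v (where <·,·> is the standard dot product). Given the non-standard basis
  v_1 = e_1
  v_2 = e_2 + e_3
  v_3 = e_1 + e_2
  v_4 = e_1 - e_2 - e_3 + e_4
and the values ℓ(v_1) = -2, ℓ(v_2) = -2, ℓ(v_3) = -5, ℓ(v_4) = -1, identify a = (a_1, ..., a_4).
a = (-2, -3, 1, -1)

Write a = (a_1, ..., a_4) in the standard basis. For each basis vector v_i, ℓ(v_i) = <v_i, a> is a linear equation in the a_j's. Collect the n equations into a matrix system V a = ℓ, where row i of V is v_i (expressed in the standard basis). Since V is invertible (lower-triangular with 1s on the diagonal, up to permutation), solve by back-substitution:
  V =
[[1, 0, 0, 0],
 [0, 1, 1, 0],
 [1, 1, 0, 0],
 [1, -1, -1, 1]]
  V a = (-2, -2, -5, -1)
Solving gives a = (-2, -3, 1, -1).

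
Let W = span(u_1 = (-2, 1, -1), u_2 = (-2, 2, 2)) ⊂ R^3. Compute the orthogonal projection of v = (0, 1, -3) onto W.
proj_W(v) = (-6/7, -2/7, -18/7)

Set up U = [u_1 | ... | u_2] ∈ R^(3×2). The projector onto W = col(U) is P = U (U^T U)^(-1) U^T.
Compute U^T U =
  [6, 4]
  [4, 12],
and U^T v = (4, -4).
Solve U^T U · c = U^T v for the coefficients: c = (8/7, -5/7). The projection is proj_W(v) = U c.
Check: (v - proj_W(v)) · u_1 = 0  (should be 0).
Check: (v - proj_W(v)) · u_2 = 0  (should be 0).
Result: proj_W(v) = (-6/7, -2/7, -18/7).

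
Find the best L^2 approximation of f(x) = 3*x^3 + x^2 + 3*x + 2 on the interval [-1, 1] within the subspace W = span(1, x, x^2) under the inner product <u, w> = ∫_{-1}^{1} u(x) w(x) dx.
g(x) = x^2 + 24*x/5 + 2

The best approximation g ∈ W is the orthogonal projection of f onto W. Writing g = a_0 + a_1 x + a_2 x^2, the coefficients solve the normal equations G · a = b where
  G_{ij} = <φ_i, φ_j> and b_i = <f, φ_i>, with φ_0 = 1, φ_1 = x, φ_2 = x^2.
G =
  [2, 0, 2/3]
  [0, 2/3, 0]
  [2/3, 0, 2/5],
b = (14/3, 16/5, 26/15).
Solving gives a_0 = 2, a_1 = 24/5, a_2 = 1, so
  g(x) = x^2 + 24*x/5 + 2.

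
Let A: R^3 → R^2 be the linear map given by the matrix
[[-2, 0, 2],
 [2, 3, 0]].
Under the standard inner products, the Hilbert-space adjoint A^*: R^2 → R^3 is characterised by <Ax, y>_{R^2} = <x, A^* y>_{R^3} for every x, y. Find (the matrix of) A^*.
A^* = A^T =
[[-2, 2],
 [0, 3],
 [2, 0]]

For real matrices with standard dot products, the defining identity <Ax, y> = <x, A^* y> gives (Ax)^T y = x^T (A^*) y, i.e. x^T A^T y = x^T (A^*) y. Since this holds for all x, y, we must have A^* = A^T. Therefore
A^* =
[[-2, 2],
 [0, 3],
 [2, 0]].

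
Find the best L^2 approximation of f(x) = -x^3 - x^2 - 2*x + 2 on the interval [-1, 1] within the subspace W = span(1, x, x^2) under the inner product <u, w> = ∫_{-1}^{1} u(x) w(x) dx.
g(x) = -x^2 - 13*x/5 + 2

The best approximation g ∈ W is the orthogonal projection of f onto W. Writing g = a_0 + a_1 x + a_2 x^2, the coefficients solve the normal equations G · a = b where
  G_{ij} = <φ_i, φ_j> and b_i = <f, φ_i>, with φ_0 = 1, φ_1 = x, φ_2 = x^2.
G =
  [2, 0, 2/3]
  [0, 2/3, 0]
  [2/3, 0, 2/5],
b = (10/3, -26/15, 14/15).
Solving gives a_0 = 2, a_1 = -13/5, a_2 = -1, so
  g(x) = -x^2 - 13*x/5 + 2.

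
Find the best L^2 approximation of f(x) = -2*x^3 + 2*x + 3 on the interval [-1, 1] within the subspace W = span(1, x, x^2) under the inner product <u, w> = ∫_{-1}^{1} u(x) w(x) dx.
g(x) = 4*x/5 + 3

The best approximation g ∈ W is the orthogonal projection of f onto W. Writing g = a_0 + a_1 x + a_2 x^2, the coefficients solve the normal equations G · a = b where
  G_{ij} = <φ_i, φ_j> and b_i = <f, φ_i>, with φ_0 = 1, φ_1 = x, φ_2 = x^2.
G =
  [2, 0, 2/3]
  [0, 2/3, 0]
  [2/3, 0, 2/5],
b = (6, 8/15, 2).
Solving gives a_0 = 3, a_1 = 4/5, a_2 = 0, so
  g(x) = 4*x/5 + 3.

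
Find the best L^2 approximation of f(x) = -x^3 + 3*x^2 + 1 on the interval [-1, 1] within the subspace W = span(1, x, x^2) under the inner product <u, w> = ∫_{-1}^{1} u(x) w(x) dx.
g(x) = 3*x^2 - 3*x/5 + 1

The best approximation g ∈ W is the orthogonal projection of f onto W. Writing g = a_0 + a_1 x + a_2 x^2, the coefficients solve the normal equations G · a = b where
  G_{ij} = <φ_i, φ_j> and b_i = <f, φ_i>, with φ_0 = 1, φ_1 = x, φ_2 = x^2.
G =
  [2, 0, 2/3]
  [0, 2/3, 0]
  [2/3, 0, 2/5],
b = (4, -2/5, 28/15).
Solving gives a_0 = 1, a_1 = -3/5, a_2 = 3, so
  g(x) = 3*x^2 - 3*x/5 + 1.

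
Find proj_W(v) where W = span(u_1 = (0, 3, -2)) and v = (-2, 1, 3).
proj_W(v) = (0, -9/13, 6/13)

Set up U = [u_1 | ... | u_1] ∈ R^(3×1). The projector onto W = col(U) is P = U (U^T U)^(-1) U^T.
Compute U^T U =
  [13],
and U^T v = (-3).
Solve U^T U · c = U^T v for the coefficients: c = (-3/13). The projection is proj_W(v) = U c.
Check: (v - proj_W(v)) · u_1 = 0  (should be 0).
Result: proj_W(v) = (0, -9/13, 6/13).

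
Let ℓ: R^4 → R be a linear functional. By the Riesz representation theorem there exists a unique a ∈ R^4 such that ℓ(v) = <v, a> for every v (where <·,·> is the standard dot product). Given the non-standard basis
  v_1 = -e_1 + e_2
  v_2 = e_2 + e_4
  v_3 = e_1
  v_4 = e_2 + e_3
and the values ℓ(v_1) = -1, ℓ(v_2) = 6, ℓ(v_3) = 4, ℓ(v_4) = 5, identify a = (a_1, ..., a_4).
a = (4, 3, 2, 3)

Write a = (a_1, ..., a_4) in the standard basis. For each basis vector v_i, ℓ(v_i) = <v_i, a> is a linear equation in the a_j's. Collect the n equations into a matrix system V a = ℓ, where row i of V is v_i (expressed in the standard basis). Since V is invertible (lower-triangular with 1s on the diagonal, up to permutation), solve by back-substitution:
  V =
[[-1, 1, 0, 0],
 [0, 1, 0, 1],
 [1, 0, 0, 0],
 [0, 1, 1, 0]]
  V a = (-1, 6, 4, 5)
Solving gives a = (4, 3, 2, 3).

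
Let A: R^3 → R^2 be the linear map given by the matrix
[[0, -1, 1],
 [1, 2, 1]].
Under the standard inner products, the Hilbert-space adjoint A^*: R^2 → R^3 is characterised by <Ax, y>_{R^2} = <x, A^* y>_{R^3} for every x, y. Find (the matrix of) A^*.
A^* = A^T =
[[0, 1],
 [-1, 2],
 [1, 1]]

For real matrices with standard dot products, the defining identity <Ax, y> = <x, A^* y> gives (Ax)^T y = x^T (A^*) y, i.e. x^T A^T y = x^T (A^*) y. Since this holds for all x, y, we must have A^* = A^T. Therefore
A^* =
[[0, 1],
 [-1, 2],
 [1, 1]].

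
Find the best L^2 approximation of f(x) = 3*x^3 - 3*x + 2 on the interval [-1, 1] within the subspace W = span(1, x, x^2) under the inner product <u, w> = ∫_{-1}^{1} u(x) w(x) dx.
g(x) = 2 - 6*x/5

The best approximation g ∈ W is the orthogonal projection of f onto W. Writing g = a_0 + a_1 x + a_2 x^2, the coefficients solve the normal equations G · a = b where
  G_{ij} = <φ_i, φ_j> and b_i = <f, φ_i>, with φ_0 = 1, φ_1 = x, φ_2 = x^2.
G =
  [2, 0, 2/3]
  [0, 2/3, 0]
  [2/3, 0, 2/5],
b = (4, -4/5, 4/3).
Solving gives a_0 = 2, a_1 = -6/5, a_2 = 0, so
  g(x) = 2 - 6*x/5.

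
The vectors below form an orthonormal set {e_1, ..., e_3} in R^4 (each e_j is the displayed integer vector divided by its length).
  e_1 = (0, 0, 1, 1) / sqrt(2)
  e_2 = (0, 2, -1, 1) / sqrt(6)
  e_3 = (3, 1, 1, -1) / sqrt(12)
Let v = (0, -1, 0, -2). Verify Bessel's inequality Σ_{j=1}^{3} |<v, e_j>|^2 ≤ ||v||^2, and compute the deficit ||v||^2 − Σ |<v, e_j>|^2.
Σ |<v, e_j>|^2 = 19/4; ||v||^2 = 5; deficit = 1/4

Write each e_j = u_j / sqrt(<u_j, u_j>) where u_j is the displayed integer vector. Then <v, e_j> = <v, u_j> / sqrt(<u_j, u_j>), so |<v, e_j>|^2 = <v, u_j>^2 / <u_j, u_j>.
Coefficients: <v, e_1> = -2/sqrt(2), <v, e_2> = -4/sqrt(6), <v, e_3> = 1/sqrt(12).
Square and sum: Σ |<v, e_j>|^2 = 19/4.
Compute ||v||^2 = v·v = 5.
Deficit = 5 − 19/4 = 1/4 ≥ 0, confirming Bessel's inequality. (The deficit equals ||v − Σ <v,e_j> e_j||^2, the squared distance from v to span{e_j}.)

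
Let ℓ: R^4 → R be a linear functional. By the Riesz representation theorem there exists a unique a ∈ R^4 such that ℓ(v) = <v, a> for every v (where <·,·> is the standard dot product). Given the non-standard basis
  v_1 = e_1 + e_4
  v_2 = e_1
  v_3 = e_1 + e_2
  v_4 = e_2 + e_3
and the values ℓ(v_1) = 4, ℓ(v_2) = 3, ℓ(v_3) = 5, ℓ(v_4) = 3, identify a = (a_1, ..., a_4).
a = (3, 2, 1, 1)

Write a = (a_1, ..., a_4) in the standard basis. For each basis vector v_i, ℓ(v_i) = <v_i, a> is a linear equation in the a_j's. Collect the n equations into a matrix system V a = ℓ, where row i of V is v_i (expressed in the standard basis). Since V is invertible (lower-triangular with 1s on the diagonal, up to permutation), solve by back-substitution:
  V =
[[1, 0, 0, 1],
 [1, 0, 0, 0],
 [1, 1, 0, 0],
 [0, 1, 1, 0]]
  V a = (4, 3, 5, 3)
Solving gives a = (3, 2, 1, 1).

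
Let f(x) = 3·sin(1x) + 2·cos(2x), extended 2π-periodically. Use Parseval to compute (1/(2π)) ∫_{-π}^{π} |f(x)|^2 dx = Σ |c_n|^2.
Σ |c_n|^2 = 13/2

Expand |f|^2 and use orthogonality of {sin(nx), cos(mx)} on [-π, π]:
  ∫_{-π}^{π} sin(nx)^2 dx = π, ∫ cos(mx)^2 dx = π, and cross terms integrate to 0.
So ∫_{-π}^{π} f(x)^2 dx = 3^2 · π + 2^2 · π = (9 + 4)π.
Divide by 2π: (9 + 4)/2 = 13/2.
By Parseval, this equals Σ |c_n|^2.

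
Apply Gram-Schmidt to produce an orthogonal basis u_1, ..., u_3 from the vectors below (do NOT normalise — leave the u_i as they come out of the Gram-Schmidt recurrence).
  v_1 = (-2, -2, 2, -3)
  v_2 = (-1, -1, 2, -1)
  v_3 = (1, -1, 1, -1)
Orthogonal basis:
  u_1 = (-2, -2, 2, -3)
  u_2 = (1/21, 1/21, 20/21, 4/7)
  u_3 = (19/13, -7/13, 3/13, -6/13)

Apply the Gram-Schmidt recurrence
  u_1 = v_1
  u_i = v_i − Σ_{j<i} ((v_i · u_j) / (u_j · u_j)) · u_j.

Step by step this gives:
  u_1 = (-2, -2, 2, -3)
  u_2 = (1/21, 1/21, 20/21, 4/7)
  u_3 = (19/13, -7/13, 3/13, -6/13)

Orthogonality check:
  u_2 · u_1 = 0 (should be 0)
  u_3 · u_1 = 0 (should be 0)
  u_3 · u_2 = 0 (should be 0)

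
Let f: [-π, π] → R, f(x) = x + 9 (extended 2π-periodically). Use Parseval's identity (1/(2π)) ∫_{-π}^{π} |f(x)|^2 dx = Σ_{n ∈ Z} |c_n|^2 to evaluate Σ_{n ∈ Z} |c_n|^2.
Σ |c_n|^2 = π^2/3 + 81

Expand and integrate term by term over [-π, π]:
  ∫ (x)^2 dx = 1·(2π^3/3); ∫ 2·1·(9)·x dx = 0 (odd integrand); ∫ 9^2 dx = 81·2π.
So (1/(2π)) ∫_{-π}^{π} (x + 9)^2 dx = 1π^2/3 + 81 = π^2/3 + 81.
Parseval ⇒ Σ |c_n|^2 = π^2/3 + 81.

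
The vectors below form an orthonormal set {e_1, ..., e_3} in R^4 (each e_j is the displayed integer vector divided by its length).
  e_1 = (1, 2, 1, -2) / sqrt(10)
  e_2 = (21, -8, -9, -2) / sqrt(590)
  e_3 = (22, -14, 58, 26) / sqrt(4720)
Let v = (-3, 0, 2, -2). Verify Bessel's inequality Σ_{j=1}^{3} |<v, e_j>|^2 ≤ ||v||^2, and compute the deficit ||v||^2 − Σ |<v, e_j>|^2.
Σ |<v, e_j>|^2 = 219/20; ||v||^2 = 17; deficit = 121/20

Write each e_j = u_j / sqrt(<u_j, u_j>) where u_j is the displayed integer vector. Then <v, e_j> = <v, u_j> / sqrt(<u_j, u_j>), so |<v, e_j>|^2 = <v, u_j>^2 / <u_j, u_j>.
Coefficients: <v, e_1> = 3/sqrt(10), <v, e_2> = -77/sqrt(590), <v, e_3> = -2/sqrt(4720).
Square and sum: Σ |<v, e_j>|^2 = 219/20.
Compute ||v||^2 = v·v = 17.
Deficit = 17 − 219/20 = 121/20 ≥ 0, confirming Bessel's inequality. (The deficit equals ||v − Σ <v,e_j> e_j||^2, the squared distance from v to span{e_j}.)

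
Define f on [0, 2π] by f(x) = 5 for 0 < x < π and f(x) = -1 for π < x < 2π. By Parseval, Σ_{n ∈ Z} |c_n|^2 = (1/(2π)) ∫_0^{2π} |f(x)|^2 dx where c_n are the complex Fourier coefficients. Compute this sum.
Σ |c_n|^2 = 13

Parseval equates the L^2 energy of f (normalised by 1/(2π)) with the ℓ^2 sum of its Fourier coefficients: (1/(2π)) ∫_0^{2π} |f|^2 = Σ |c_n|^2.
Compute the left side: (1/(2π)) [∫_0^π 5^2 dx + ∫_π^{2π} (-1)^2 dx] = (1/(2π)) · (25π + 1π) = (25 + 1)/2 = 13.
So Σ_{n ∈ Z} |c_n|^2 = 13.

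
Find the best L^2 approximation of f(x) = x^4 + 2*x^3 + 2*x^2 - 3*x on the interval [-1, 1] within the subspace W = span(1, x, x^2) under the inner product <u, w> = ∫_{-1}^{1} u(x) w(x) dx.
g(x) = 20*x^2/7 - 9*x/5 - 3/35

The best approximation g ∈ W is the orthogonal projection of f onto W. Writing g = a_0 + a_1 x + a_2 x^2, the coefficients solve the normal equations G · a = b where
  G_{ij} = <φ_i, φ_j> and b_i = <f, φ_i>, with φ_0 = 1, φ_1 = x, φ_2 = x^2.
G =
  [2, 0, 2/3]
  [0, 2/3, 0]
  [2/3, 0, 2/5],
b = (26/15, -6/5, 38/35).
Solving gives a_0 = -3/35, a_1 = -9/5, a_2 = 20/7, so
  g(x) = 20*x^2/7 - 9*x/5 - 3/35.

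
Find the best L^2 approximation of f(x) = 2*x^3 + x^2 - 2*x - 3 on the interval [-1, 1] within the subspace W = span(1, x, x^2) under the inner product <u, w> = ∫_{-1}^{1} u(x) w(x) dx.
g(x) = x^2 - 4*x/5 - 3

The best approximation g ∈ W is the orthogonal projection of f onto W. Writing g = a_0 + a_1 x + a_2 x^2, the coefficients solve the normal equations G · a = b where
  G_{ij} = <φ_i, φ_j> and b_i = <f, φ_i>, with φ_0 = 1, φ_1 = x, φ_2 = x^2.
G =
  [2, 0, 2/3]
  [0, 2/3, 0]
  [2/3, 0, 2/5],
b = (-16/3, -8/15, -8/5).
Solving gives a_0 = -3, a_1 = -4/5, a_2 = 1, so
  g(x) = x^2 - 4*x/5 - 3.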